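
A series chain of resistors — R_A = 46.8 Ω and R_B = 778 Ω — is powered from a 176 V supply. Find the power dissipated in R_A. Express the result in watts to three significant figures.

2.13 W

Every series element carries the same I. Get I from the total resistance, then P = I² × R_A.
R_total = 46.8 + 778 = 824.8 Ω
I = V / R_total = 176 / 824.8 = 0.2134 A
P_R_A = I² × R_A = (0.2134)² × 46.8 = 2.131 W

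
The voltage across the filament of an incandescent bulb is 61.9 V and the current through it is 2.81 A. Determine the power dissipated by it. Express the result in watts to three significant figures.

174 W

Since both terminal voltage and current are stated, P = V I gives the power in one step.
P = 61.9 V × 2.810 A = 173.9 W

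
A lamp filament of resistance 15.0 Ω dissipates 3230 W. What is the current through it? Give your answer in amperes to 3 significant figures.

14.7 A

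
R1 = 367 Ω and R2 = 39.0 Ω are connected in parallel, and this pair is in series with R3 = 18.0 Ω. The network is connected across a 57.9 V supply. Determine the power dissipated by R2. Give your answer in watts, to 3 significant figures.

37.7 W

Collapse the R1‖R2 pair into one equivalent R_p; then R_p and R3 form a series string.
R_p = (367×39.0)/(367+39.0) = 35.25 Ω
R_total = R_p + 18.0 = 35.25 + 18.0 = 53.25 Ω
I = V / R_total = 57.9 / 53.25 = 1.087 A
Voltage across the parallel pair: V_p = I × R_p = 1.087 × 35.25 = 38.33 V
R2 has V_p across it, so P = V_p²/R2.
P_R2 = (38.33)² / 39.0 = 37.67 W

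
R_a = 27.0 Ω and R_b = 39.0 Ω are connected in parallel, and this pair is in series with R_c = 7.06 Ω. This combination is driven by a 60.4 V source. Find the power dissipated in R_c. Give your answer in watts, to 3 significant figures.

48.6 W

First find R_p for the parallel pair, then treat R_p + R_c as a series loop.
R_p = (27.0×39.0)/(27.0+39.0) = 15.95 Ω
R_total = R_p + 7.06 = 15.95 + 7.06 = 23.01 Ω
I = V / R_total = 60.4 / 23.01 = 2.624 A
R_c carries the full series current, so P = I²R.
P_R_c = (2.624)² × 7.06 = 48.63 W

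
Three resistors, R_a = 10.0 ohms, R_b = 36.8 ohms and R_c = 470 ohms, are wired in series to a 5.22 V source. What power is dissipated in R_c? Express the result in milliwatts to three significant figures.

48.0 mW

Every series element carries the same I. Get I from the total resistance, then P = I² × R_c.
R_total = 10.0 + 36.8 + 470 = 516.8 Ω
I = V / R_total = 5.22 / 516.8 = 0.01010 A
P_R_c = I² × R_c = (0.01010)² × 470 = 0.04795 W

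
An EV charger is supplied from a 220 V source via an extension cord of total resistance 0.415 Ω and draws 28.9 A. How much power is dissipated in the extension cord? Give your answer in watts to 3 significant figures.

347 W

Line loss is just I²R for the cable — we know both I and R_line directly.
The extension cord carries the full 28.9 A.
P_line = I² R_line = (28.90)² × 0.415 = 346.6 W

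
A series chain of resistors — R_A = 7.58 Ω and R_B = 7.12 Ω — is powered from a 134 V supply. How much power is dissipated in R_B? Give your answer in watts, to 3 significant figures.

592 W

Series elements share the same current, so find I first, then use P = I²R.
R_total = 7.58 + 7.12 = 14.70 Ω
I = V / R_total = 134 / 14.70 = 9.116 A
P_R_B = I² × R_B = (9.116)² × 7.12 = 591.6 W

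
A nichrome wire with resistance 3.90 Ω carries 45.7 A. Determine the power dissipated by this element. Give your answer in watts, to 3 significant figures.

8150 W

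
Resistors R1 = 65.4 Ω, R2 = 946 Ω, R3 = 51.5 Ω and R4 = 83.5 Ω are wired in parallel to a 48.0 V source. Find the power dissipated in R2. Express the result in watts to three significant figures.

2.44 W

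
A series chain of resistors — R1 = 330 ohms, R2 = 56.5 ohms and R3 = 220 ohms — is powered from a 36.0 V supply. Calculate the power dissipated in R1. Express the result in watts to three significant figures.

Since the resistors are in series they all carry the loop current I = V/R_total; the power in any one is I²R.
R_total = 330 + 56.5 + 220 = 606.5 Ω
I = V / R_total = 36.0 / 606.5 = 0.05936 A
P_R1 = I² × R1 = (0.05936)² × 330 = 1.163 W

1.16 W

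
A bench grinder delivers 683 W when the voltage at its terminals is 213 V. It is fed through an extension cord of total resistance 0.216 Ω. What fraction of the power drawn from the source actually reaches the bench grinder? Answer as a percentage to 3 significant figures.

I = P / V = 683 / 213 = 3.207 A through the extension cord.
P_line = I² R_line = (3.207)² × 0.216 = 2.221 W
P_source = P_load + P_line = 683.0 + 2.221 = 685.2 W
η = P_load / P_source = 683.0 / 685.2 = 0.9968

99.7 %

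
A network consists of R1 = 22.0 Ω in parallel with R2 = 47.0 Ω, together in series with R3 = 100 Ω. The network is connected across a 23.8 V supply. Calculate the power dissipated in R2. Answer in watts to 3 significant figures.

Reduce the parallel combination to a single R_p; the circuit then becomes R_p in series with the remaining resistor.
R_p = (22.0×47.0)/(22.0+47.0) = 14.99 Ω
R_total = R_p + 100 = 14.99 + 100 = 115.0 Ω
I = V / R_total = 23.8 / 115.0 = 0.2070 A
Voltage across the parallel pair: V_p = I × R_p = 0.2070 × 14.99 = 3.102 V
R2 has V_p across it, so P = V_p²/R2.
P_R2 = (3.102)² / 47.0 = 0.2047 W

0.205 W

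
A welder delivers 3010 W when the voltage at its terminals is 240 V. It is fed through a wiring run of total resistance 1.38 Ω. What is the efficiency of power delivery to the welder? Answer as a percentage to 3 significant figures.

I = P / V = 3010 / 240 = 12.54 A through the wiring run.
P_line = I² R_line = (12.54)² × 1.38 = 217.1 W
P_source = P_load + P_line = 3010 + 217.1 = 3227 W
η = P_load / P_source = 3010 / 3227 = 0.9327

93.3 %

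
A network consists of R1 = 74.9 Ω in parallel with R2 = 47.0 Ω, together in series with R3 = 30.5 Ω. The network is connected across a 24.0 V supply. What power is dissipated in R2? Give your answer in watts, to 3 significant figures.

2.90 W

Combine R1 and R2 into their parallel equivalent first, reducing the network to two series resistors.
R_p = (74.9×47.0)/(74.9+47.0) = 28.88 Ω
R_total = R_p + 30.5 = 28.88 + 30.5 = 59.38 Ω
I = V / R_total = 24.0 / 59.38 = 0.4042 A
Voltage across the parallel pair: V_p = I × R_p = 0.4042 × 28.88 = 11.67 V
R2 sits across V_p; its power is V_p²/R.
P_R2 = (11.67)² / 47.0 = 2.899 W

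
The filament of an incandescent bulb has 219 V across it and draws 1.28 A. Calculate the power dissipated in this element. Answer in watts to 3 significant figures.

280 W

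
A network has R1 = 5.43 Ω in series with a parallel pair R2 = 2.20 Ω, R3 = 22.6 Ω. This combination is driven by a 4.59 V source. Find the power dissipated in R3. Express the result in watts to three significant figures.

Collapse R2‖R3 to a single equivalent, reducing the network to two series elements.
R_p = (2.20×22.6)/(2.20+22.6) = 2.005 Ω
R_total = 5.43 + 2.005 = 7.435 Ω
I = V / R_total = 4.59 / 7.435 = 0.6174 A
Voltage across the parallel pair: V_p = I × R_p = 0.6174 × 2.005 = 1.238 V
With V_p across R3, its power is V_p²/R3.
P_R3 = (1.238)² / 22.6 = 0.06778 W

0.0678 W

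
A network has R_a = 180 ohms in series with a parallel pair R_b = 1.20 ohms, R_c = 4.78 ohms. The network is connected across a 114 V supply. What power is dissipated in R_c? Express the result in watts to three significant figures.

0.0764 W

Reduce the parallel pair to R_p first; the network is then a simple series string.
R_p = (1.20×4.78)/(1.20+4.78) = 0.9592 Ω
R_total = 180 + 0.9592 = 181.0 Ω
I = V / R_total = 114 / 181.0 = 0.6300 A
Voltage across the parallel pair: V_p = I × R_p = 0.6300 × 0.9592 = 0.6043 V
With V_p across R_c, its power is V_p²/R_c.
P_R_c = (0.6043)² / 4.78 = 0.07639 W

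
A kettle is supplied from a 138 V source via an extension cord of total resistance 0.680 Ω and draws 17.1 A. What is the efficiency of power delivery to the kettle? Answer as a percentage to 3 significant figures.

91.6 %

The extension cord carries the full 17.1 A.
P_line = I² R_line = (17.10)² × 0.680 = 198.8 W
P_source = V I = 138 × 17.10 = 2360 W; P_load = 2161 W
η = P_load / P_source = 2161 / 2360 = 0.9157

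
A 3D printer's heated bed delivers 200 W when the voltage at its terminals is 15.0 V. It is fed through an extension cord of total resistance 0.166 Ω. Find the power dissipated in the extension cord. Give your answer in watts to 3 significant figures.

Only the current and the line resistance are needed for the I²R loss.
I = P / V = 200 / 15.0 = 13.33 A through the extension cord.
P_line = I² R_line = (13.33)² × 0.166 = 29.51 W

29.5 W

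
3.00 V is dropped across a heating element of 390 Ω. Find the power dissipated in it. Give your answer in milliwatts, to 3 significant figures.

23.1 mW

With V across and R both known, P = V²/R gives the dissipation directly.
P = (3.00 V)² / 390 Ω = 0.02308 W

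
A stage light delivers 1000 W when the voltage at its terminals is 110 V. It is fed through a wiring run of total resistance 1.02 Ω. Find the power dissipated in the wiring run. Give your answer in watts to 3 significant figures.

Only the current and the line resistance are needed for the I²R loss.
I = P / V = 1000 / 110 = 9.091 A through the wiring run.
P_line = I² R_line = (9.091)² × 1.02 = 84.30 W

84.3 W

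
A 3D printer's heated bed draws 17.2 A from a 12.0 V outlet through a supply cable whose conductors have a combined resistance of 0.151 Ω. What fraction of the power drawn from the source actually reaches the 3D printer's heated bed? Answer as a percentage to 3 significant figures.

78.4 %

The supply cable carries the full 17.2 A.
P_line = I² R_line = (17.20)² × 0.151 = 44.67 W
P_source = V I = 12.0 × 17.20 = 206.4 W; P_load = 161.7 W
η = P_load / P_source = 161.7 / 206.4 = 0.7836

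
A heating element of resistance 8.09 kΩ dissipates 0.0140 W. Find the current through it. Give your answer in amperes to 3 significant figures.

0.00132 A

Rearranging the power relation for the two known quantities gives I = √(P / R).
I = √(0.0140 / 8090) = 0.001315 A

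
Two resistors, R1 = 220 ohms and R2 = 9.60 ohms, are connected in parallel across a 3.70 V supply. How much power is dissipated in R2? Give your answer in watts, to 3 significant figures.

The supply voltage appears across each parallel branch — just use P = V²/R2.
P_R2 = V² / R2 = (3.70)² / 9.60 Ω = 1.426 W

1.43 W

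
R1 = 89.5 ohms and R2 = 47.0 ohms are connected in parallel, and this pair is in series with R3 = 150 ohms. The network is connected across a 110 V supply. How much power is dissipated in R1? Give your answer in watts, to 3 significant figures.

3.93 W

Reduce the parallel combination to a single R_p; the circuit then becomes R_p in series with the remaining resistor.
R_p = (89.5×47.0)/(89.5+47.0) = 30.82 Ω
R_total = R_p + 150 = 30.82 + 150 = 180.8 Ω
I = V / R_total = 110 / 180.8 = 0.6084 A
Voltage across the parallel pair: V_p = I × R_p = 0.6084 × 30.82 = 18.75 V
Use P = V²/R for R1 with V = V_p.
P_R1 = (18.75)² / 89.5 = 3.927 W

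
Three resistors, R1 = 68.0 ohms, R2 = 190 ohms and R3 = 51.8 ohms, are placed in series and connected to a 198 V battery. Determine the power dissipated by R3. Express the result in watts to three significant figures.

21.2 W

Since the resistors are in series they all carry the loop current I = V/R_total; the power in any one is I²R.
R_total = 68.0 + 190 + 51.8 = 309.8 Ω
I = V / R_total = 198 / 309.8 = 0.6391 A
P_R3 = I² × R3 = (0.6391)² × 51.8 = 21.16 W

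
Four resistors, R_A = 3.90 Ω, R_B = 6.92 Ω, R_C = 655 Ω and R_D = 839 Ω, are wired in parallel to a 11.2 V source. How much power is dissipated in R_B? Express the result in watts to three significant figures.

Each parallel branch sees the full supply voltage, so P = V²/R applies directly to the target branch.
P_R_B = V² / R_B = (11.2)² / 6.92 Ω = 18.13 W

18.1 W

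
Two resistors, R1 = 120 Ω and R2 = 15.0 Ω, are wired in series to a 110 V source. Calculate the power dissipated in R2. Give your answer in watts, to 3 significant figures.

Since the resistors are in series they all carry the loop current I = V/R_total; the power in any one is I²R.
R_total = 120 + 15.0 = 135.0 Ω
I = V / R_total = 110 / 135.0 = 0.8148 A
P_R2 = I² × R2 = (0.8148)² × 15.0 = 9.959 W

9.96 W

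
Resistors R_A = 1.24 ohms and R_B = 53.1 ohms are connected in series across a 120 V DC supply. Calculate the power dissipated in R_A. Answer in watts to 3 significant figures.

6.05 W

The current is common to all series resistors; compute it, then apply P = I²R for the target.
R_total = 1.24 + 53.1 = 54.34 Ω
I = V / R_total = 120 / 54.34 = 2.208 A
P_R_A = I² × R_A = (2.208)² × 1.24 = 6.047 W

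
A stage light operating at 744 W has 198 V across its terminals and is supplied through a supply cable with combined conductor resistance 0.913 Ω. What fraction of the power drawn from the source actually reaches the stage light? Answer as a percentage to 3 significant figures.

I = P / V = 744 / 198 = 3.758 A through the supply cable.
P_line = I² R_line = (3.758)² × 0.913 = 12.89 W
P_source = P_load + P_line = 744.0 + 12.89 = 756.9 W
η = P_load / P_source = 744.0 / 756.9 = 0.9830

98.3 %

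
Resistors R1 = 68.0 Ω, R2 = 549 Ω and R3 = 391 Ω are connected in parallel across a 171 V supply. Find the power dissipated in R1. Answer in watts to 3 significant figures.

Parallel branches share the same voltage; P = V²/R gives the branch power in one step.
P_R1 = V² / R1 = (171)² / 68.0 Ω = 430.0 W

430 W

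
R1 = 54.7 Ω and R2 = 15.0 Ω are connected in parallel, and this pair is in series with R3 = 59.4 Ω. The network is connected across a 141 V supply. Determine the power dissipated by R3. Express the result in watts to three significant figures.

Combine R1 and R2 into their parallel equivalent first, reducing the network to two series resistors.
R_p = (54.7×15.0)/(54.7+15.0) = 11.77 Ω
R_total = R_p + 59.4 = 11.77 + 59.4 = 71.17 Ω
I = V / R_total = 141 / 71.17 = 1.981 A
All the supply current flows through R3; use P = I²R3.
P_R3 = (1.981)² × 59.4 = 233.1 W

233 W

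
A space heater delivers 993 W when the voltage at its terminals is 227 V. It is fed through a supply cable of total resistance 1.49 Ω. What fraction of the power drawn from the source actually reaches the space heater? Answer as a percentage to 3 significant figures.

97.2 %

I = P / V = 993 / 227 = 4.374 A through the supply cable.
P_line = I² R_line = (4.374)² × 1.49 = 28.51 W
P_source = P_load + P_line = 993.0 + 28.51 = 1022 W
η = P_load / P_source = 993.0 / 1022 = 0.9721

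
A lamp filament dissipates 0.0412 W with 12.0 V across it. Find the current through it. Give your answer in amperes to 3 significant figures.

The two known quantities fix the third via I = P / V.
I = 0.0412 / 12.0 = 0.003433 A

0.00343 A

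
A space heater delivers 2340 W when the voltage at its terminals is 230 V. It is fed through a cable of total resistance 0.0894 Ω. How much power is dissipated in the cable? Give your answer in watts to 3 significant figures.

9.25 W

The cable and load are in series, so the same current flows in both; the loss is I²R_line.
I = P / V = 2340 / 230 = 10.17 A through the cable.
P_line = I² R_line = (10.17)² × 0.0894 = 9.254 W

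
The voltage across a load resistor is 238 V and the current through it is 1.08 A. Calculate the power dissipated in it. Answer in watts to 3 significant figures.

V and I are known directly — P = V I, no intermediate step needed.
P = 238 V × 1.080 A = 257.0 W

257 W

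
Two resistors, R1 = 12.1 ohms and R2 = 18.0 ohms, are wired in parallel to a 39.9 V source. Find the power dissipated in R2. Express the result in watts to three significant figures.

Every branch has 39.9 V across it, so for R2 the power is simply V²/R.
P_R2 = V² / R2 = (39.9)² / 18.0 Ω = 88.44 W

88.4 W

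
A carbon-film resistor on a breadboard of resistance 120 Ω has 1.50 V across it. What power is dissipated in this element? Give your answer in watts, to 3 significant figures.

With V across and R both known, P = V²/R gives the dissipation directly.
P = (1.50 V)² / 120 Ω = 0.01875 W

0.0187 W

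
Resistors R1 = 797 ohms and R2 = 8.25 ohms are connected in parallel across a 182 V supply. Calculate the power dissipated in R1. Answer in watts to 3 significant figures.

41.6 W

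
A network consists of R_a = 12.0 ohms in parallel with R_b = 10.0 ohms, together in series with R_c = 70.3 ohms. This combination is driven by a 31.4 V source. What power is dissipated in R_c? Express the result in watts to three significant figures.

12.1 W

Combine R_a and R_b into their parallel equivalent first, reducing the network to two series resistors.
R_p = (12.0×10.0)/(12.0+10.0) = 5.455 Ω
R_total = R_p + 70.3 = 5.455 + 70.3 = 75.75 Ω
I = V / R_total = 31.4 / 75.75 = 0.4145 A
All the supply current flows through R_c; use P = I²R_c.
P_R_c = (0.4145)² × 70.3 = 12.08 W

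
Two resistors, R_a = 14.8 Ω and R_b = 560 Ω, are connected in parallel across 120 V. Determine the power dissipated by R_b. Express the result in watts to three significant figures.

25.7 W

R_b sits directly across the source, so P = V²/R with V = 120 V.
P_R_b = V² / R_b = (120)² / 560 Ω = 25.71 W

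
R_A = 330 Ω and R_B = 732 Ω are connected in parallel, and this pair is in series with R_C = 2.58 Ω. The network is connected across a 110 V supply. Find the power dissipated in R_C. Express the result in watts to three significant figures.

Collapse the R_A‖R_B pair into one equivalent R_p; then R_p and R_C form a series string.
R_p = (330×732)/(330+732) = 227.5 Ω
R_total = R_p + 2.58 = 227.5 + 2.58 = 230.0 Ω
I = V / R_total = 110 / 230.0 = 0.4782 A
R_C carries the full series current, so P = I²R.
P_R_C = (0.4782)² × 2.58 = 0.5899 W

0.590 W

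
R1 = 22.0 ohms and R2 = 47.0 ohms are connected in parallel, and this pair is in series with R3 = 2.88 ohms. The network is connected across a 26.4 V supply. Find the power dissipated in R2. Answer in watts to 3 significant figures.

Reduce the parallel combination to a single R_p; the circuit then becomes R_p in series with the remaining resistor.
R_p = (22.0×47.0)/(22.0+47.0) = 14.99 Ω
R_total = R_p + 2.88 = 14.99 + 2.88 = 17.87 Ω
I = V / R_total = 26.4 / 17.87 = 1.478 A
Voltage across the parallel pair: V_p = I × R_p = 1.478 × 14.99 = 22.14 V
Use P = V²/R for R2 with V = V_p.
P_R2 = (22.14)² / 47.0 = 10.43 W

10.4 W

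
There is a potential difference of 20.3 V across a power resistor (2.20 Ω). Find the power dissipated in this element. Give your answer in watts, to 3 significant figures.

187 W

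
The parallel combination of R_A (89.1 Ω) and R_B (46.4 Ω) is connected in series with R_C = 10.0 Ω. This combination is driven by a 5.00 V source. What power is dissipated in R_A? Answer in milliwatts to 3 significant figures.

159 mW

First find R_p for the parallel pair, then treat R_p + R_C as a series loop.
R_p = (89.1×46.4)/(89.1+46.4) = 30.51 Ω
R_total = R_p + 10.0 = 30.51 + 10.0 = 40.51 Ω
I = V / R_total = 5.00 / 40.51 = 0.1234 A
Voltage across the parallel pair: V_p = I × R_p = 0.1234 × 30.51 = 3.766 V
R_A has V_p across it, so P = V_p²/R_A.
P_R_A = (3.766)² / 89.1 = 0.1592 W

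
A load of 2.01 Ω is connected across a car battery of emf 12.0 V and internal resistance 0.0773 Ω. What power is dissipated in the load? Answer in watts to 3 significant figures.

The internal resistance and the load are in series, so the same I flows through both; get I from ε/(r+R), then I²R for the load.
I = ε / (r + R) = 12.0 / (0.0773 + 2.01) = 5.749 A
P_load = I² R = (5.749)² × 2.01 = 66.43 W

66.4 W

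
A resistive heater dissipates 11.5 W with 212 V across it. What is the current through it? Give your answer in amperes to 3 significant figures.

0.0542 A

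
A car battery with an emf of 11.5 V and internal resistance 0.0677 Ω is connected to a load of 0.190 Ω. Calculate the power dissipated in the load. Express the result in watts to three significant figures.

Find the circuit current first, then P = I²R for the load (series elements share I).
I = ε / (r + R) = 11.5 / (0.0677 + 0.190) = 44.63 A
P_load = I² R = (44.63)² × 0.190 = 378.4 W

378 W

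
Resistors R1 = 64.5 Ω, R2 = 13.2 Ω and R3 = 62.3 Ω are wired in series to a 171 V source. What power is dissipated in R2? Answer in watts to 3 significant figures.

Since the resistors are in series they all carry the loop current I = V/R_total; the power in any one is I²R.
R_total = 64.5 + 13.2 + 62.3 = 140.0 Ω
I = V / R_total = 171 / 140.0 = 1.221 A
P_R2 = I² × R2 = (1.221)² × 13.2 = 19.69 W

19.7 W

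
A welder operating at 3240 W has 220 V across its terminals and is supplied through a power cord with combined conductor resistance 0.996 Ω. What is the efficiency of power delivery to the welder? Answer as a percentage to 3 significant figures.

I = P / V = 3240 / 220 = 14.73 A through the power cord.
P_line = I² R_line = (14.73)² × 0.996 = 216.0 W
P_source = P_load + P_line = 3240 + 216.0 = 3456 W
η = P_load / P_source = 3240 / 3456 = 0.9375

93.7 %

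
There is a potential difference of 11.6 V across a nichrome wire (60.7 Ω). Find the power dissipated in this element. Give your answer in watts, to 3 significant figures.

We know the drop across the element and its resistance — P = V²/R, one step.
P = (11.6 V)² / 60.7 Ω = 2.217 W

2.22 W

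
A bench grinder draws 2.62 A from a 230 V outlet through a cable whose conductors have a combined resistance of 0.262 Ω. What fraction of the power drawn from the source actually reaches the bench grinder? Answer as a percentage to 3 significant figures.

99.7 %

The cable carries the full 2.62 A.
P_line = I² R_line = (2.620)² × 0.262 = 1.798 W
P_source = V I = 230 × 2.620 = 602.6 W; P_load = 600.8 W
η = P_load / P_source = 600.8 / 602.6 = 0.9970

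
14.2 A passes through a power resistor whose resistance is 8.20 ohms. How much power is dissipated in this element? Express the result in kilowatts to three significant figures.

1.65 kW

Current and resistance are given, so P = I²R is the direct form.
P = (14.20 A)² × 8.20 Ω = 1653 W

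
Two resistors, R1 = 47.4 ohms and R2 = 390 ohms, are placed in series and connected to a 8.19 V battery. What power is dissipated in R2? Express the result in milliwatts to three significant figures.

137 mW

Series elements share the same current, so find I first, then use P = I²R.
R_total = 47.4 + 390 = 437.4 Ω
I = V / R_total = 8.19 / 437.4 = 0.01872 A
P_R2 = I² × R2 = (0.01872)² × 390 = 0.1367 W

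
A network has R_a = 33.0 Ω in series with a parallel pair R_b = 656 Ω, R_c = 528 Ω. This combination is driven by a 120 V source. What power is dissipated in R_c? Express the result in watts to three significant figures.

22.0 W

Replace R_b and R_c with their parallel equivalent so the circuit becomes R_a in series with R_p.
R_p = (656×528)/(656+528) = 292.5 Ω
R_total = 33.0 + 292.5 = 325.5 Ω
I = V / R_total = 120 / 325.5 = 0.3686 A
Voltage across the parallel pair: V_p = I × R_p = 0.3686 × 292.5 = 107.8 V
R_c is across V_p, so use P = V²/R for that branch.
P_R_c = (107.8)² / 528 = 22.02 W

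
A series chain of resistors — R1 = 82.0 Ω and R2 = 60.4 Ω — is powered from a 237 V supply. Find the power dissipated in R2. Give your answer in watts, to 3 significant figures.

167 W

The current is common to all series resistors; compute it, then apply P = I²R for the target.
R_total = 82.0 + 60.4 = 142.4 Ω
I = V / R_total = 237 / 142.4 = 1.664 A
P_R2 = I² × R2 = (1.664)² × 60.4 = 167.3 W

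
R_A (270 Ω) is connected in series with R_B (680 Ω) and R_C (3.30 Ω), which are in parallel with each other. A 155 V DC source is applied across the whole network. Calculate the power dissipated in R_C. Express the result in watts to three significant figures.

1.05 W

First combine the parallel branches into one equivalent R_p, then R_A + R_p is a series pair.
R_p = (680×3.30)/(680+3.30) = 3.284 Ω
R_total = 270 + 3.284 = 273.3 Ω
I = V / R_total = 155 / 273.3 = 0.5672 A
Voltage across the parallel pair: V_p = I × R_p = 0.5672 × 3.284 = 1.863 V
With V_p across R_C, its power is V_p²/R_C.
P_R_C = (1.863)² / 3.30 = 1.051 W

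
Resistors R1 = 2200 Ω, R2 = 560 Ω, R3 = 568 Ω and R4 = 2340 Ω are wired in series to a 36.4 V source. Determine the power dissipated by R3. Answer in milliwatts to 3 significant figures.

23.4 mW

Since the resistors are in series they all carry the loop current I = V/R_total; the power in any one is I²R.
R_total = 2200 + 560 + 568 + 2340 = 5668 Ω
I = V / R_total = 36.4 / 5668 = 0.006422 A
P_R3 = I² × R3 = (0.006422)² × 568 = 0.02343 W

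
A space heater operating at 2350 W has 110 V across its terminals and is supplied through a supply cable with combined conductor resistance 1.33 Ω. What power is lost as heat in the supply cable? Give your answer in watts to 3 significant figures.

607 W

Only the current and the line resistance are needed for the I²R loss.
I = P / V = 2350 / 110 = 21.36 A through the supply cable.
P_line = I² R_line = (21.36)² × 1.33 = 607.0 W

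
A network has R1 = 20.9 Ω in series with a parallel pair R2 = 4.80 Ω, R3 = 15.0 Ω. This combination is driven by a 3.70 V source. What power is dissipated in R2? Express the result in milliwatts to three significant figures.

Reduce the parallel pair to R_p first; the network is then a simple series string.
R_p = (4.80×15.0)/(4.80+15.0) = 3.636 Ω
R_total = 20.9 + 3.636 = 24.54 Ω
I = V / R_total = 3.70 / 24.54 = 0.1508 A
Voltage across the parallel pair: V_p = I × R_p = 0.1508 × 3.636 = 0.5484 V
With V_p across R2, its power is V_p²/R2.
P_R2 = (0.5484)² / 4.80 = 0.06264 W

62.6 mW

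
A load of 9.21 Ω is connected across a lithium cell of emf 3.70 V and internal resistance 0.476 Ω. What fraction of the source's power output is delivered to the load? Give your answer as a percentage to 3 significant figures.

95.1 %

Efficiency is P_load / P_total. With a series r and R sharing the same I, P = I²R for each, so η = R/(R+r).
η = R / (R + r) = 9.21 / (9.21 + 0.476) = 0.9509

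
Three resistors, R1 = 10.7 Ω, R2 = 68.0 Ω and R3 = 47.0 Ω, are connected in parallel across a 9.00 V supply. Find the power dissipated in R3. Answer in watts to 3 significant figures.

R3 sits directly across the source, so P = V²/R with V = 9.00 V.
P_R3 = V² / R3 = (9.00)² / 47.0 Ω = 1.723 W

1.72 W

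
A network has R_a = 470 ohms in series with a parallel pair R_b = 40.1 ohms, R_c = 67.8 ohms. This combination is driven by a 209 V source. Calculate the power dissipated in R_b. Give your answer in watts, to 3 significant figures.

First combine the parallel branches into one equivalent R_p, then R_a + R_p is a series pair.
R_p = (40.1×67.8)/(40.1+67.8) = 25.20 Ω
R_total = 470 + 25.20 = 495.2 Ω
I = V / R_total = 209 / 495.2 = 0.4221 A
Voltage across the parallel pair: V_p = I × R_p = 0.4221 × 25.20 = 10.63 V
With V_p across R_b, its power is V_p²/R_b.
P_R_b = (10.63)² / 40.1 = 2.820 W

2.82 W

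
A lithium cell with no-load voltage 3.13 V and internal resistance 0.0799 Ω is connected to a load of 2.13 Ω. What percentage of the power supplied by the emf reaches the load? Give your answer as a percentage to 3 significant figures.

96.4 %

The source delivers εI, of which I²R reaches the load and I²r is lost; since I is common, η = R/(R+r).
η = R / (R + r) = 2.13 / (2.13 + 0.0799) = 0.9638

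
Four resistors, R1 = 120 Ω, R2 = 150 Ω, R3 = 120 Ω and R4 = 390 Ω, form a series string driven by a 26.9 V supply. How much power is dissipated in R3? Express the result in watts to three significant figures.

Since the resistors are in series they all carry the loop current I = V/R_total; the power in any one is I²R.
R_total = 120 + 150 + 120 + 390 = 780.0 Ω
I = V / R_total = 26.9 / 780.0 = 0.03449 A
P_R3 = I² × R3 = (0.03449)² × 120 = 0.1427 W

0.143 W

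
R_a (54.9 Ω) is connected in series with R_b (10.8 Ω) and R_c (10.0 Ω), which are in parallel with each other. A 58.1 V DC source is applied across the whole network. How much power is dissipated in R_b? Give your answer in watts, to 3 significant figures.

2.33 W

First combine the parallel branches into one equivalent R_p, then R_a + R_p is a series pair.
R_p = (10.8×10.0)/(10.8+10.0) = 5.192 Ω
R_total = 54.9 + 5.192 = 60.09 Ω
I = V / R_total = 58.1 / 60.09 = 0.9668 A
Voltage across the parallel pair: V_p = I × R_p = 0.9668 × 5.192 = 5.020 V
R_b sees V_p directly, so P = V_p² / R_b.
P_R_b = (5.020)² / 10.8 = 2.334 W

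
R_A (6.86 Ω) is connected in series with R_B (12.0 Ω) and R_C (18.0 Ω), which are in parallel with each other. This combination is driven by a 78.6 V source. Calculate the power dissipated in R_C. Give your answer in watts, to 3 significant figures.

90.0 W

First combine the parallel branches into one equivalent R_p, then R_A + R_p is a series pair.
R_p = (12.0×18.0)/(12.0+18.0) = 7.200 Ω
R_total = 6.86 + 7.200 = 14.06 Ω
I = V / R_total = 78.6 / 14.06 = 5.590 A
Voltage across the parallel pair: V_p = I × R_p = 5.590 × 7.200 = 40.25 V
R_C sees V_p directly, so P = V_p² / R_C.
P_R_C = (40.25)² / 18.0 = 90.01 W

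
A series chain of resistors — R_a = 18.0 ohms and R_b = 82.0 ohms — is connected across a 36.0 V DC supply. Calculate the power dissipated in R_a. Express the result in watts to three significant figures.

Since the resistors are in series they all carry the loop current I = V/R_total; the power in any one is I²R.
R_total = 18.0 + 82.0 = 100.0 Ω
I = V / R_total = 36.0 / 100.0 = 0.3600 A
P_R_a = I² × R_a = (0.3600)² × 18.0 = 2.333 W

2.33 W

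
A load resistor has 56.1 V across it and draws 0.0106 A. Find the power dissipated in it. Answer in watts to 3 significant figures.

0.595 W

Both the voltage across and the current through the element are known, so P = V I applies directly.
P = 56.1 V × 0.01060 A = 0.5947 W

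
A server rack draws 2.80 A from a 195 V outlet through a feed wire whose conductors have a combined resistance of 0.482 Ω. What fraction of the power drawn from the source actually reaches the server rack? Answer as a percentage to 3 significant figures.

99.3 %

The feed wire carries the full 2.80 A.
P_line = I² R_line = (2.800)² × 0.482 = 3.779 W
P_source = V I = 195 × 2.800 = 546.0 W; P_load = 542.2 W
η = P_load / P_source = 542.2 / 546.0 = 0.9931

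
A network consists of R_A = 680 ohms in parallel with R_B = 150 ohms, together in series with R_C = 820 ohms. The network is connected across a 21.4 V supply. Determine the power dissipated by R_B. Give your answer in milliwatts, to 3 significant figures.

51.9 mW

First find R_p for the parallel pair, then treat R_p + R_C as a series loop.
R_p = (680×150)/(680+150) = 122.9 Ω
R_total = R_p + 820 = 122.9 + 820 = 942.9 Ω
I = V / R_total = 21.4 / 942.9 = 0.02270 A
Voltage across the parallel pair: V_p = I × R_p = 0.02270 × 122.9 = 2.789 V
Use P = V²/R for R_B with V = V_p.
P_R_B = (2.789)² / 150 = 0.05186 W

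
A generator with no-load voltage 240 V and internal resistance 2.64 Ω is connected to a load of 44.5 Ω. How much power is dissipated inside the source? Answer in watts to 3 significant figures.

68.4 W

The source's internal resistance is just another series element carrying I; its dissipation is I²r.
I = ε / (r + R) = 240 / (2.64 + 44.5) = 5.091 A
P_int = I² r = (5.091)² × 2.64 = 68.43 W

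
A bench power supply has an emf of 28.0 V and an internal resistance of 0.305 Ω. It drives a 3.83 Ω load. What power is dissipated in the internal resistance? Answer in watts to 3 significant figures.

14.0 W

The internal resistance carries the same current as the load; P_int = I²r.
I = ε / (r + R) = 28.0 / (0.305 + 3.83) = 6.771 A
P_int = I² r = (6.771)² × 0.305 = 13.99 W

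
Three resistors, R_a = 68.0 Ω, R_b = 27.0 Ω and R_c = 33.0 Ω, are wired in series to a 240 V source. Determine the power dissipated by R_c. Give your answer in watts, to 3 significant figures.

Series elements share the same current, so find I first, then use P = I²R.
R_total = 68.0 + 27.0 + 33.0 = 128.0 Ω
I = V / R_total = 240 / 128.0 = 1.875 A
P_R_c = I² × R_c = (1.875)² × 33.0 = 116.0 W

116 W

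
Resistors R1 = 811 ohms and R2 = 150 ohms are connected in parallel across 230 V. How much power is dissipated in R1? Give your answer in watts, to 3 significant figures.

65.2 W

The supply voltage appears across each parallel branch — just use P = V²/R1.
P_R1 = V² / R1 = (230)² / 811 Ω = 65.23 W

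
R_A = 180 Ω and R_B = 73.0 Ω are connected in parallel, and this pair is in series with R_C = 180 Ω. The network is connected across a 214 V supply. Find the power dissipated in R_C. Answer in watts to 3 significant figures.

153 W

Reduce the parallel combination to a single R_p; the circuit then becomes R_p in series with the remaining resistor.
R_p = (180×73.0)/(180+73.0) = 51.94 Ω
R_total = R_p + 180 = 51.94 + 180 = 231.9 Ω
I = V / R_total = 214 / 231.9 = 0.9227 A
All the supply current flows through R_C; use P = I²R_C.
P_R_C = (0.9227)² × 180 = 153.2 W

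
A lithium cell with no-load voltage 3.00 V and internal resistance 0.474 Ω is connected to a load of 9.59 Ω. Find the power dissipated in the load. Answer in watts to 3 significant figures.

0.852 W

The internal resistance and the load are in series, so the same I flows through both; get I from ε/(r+R), then I²R for the load.
I = ε / (r + R) = 3.00 / (0.474 + 9.59) = 0.2981 A
P_load = I² R = (0.2981)² × 9.59 = 0.8522 W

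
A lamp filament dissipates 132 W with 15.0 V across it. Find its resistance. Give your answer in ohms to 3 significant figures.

Inverting the appropriate power form: R = V² / P.
R = (15.0)² / 132 = 1.705 Ω

1.70 Ω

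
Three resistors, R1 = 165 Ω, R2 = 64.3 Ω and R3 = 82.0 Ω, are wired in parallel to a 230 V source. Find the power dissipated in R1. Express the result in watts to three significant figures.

Every branch has 230 V across it, so for R1 the power is simply V²/R.
P_R1 = V² / R1 = (230)² / 165 Ω = 320.6 W

321 W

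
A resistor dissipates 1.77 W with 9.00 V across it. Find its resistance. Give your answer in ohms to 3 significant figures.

45.8 Ω

Inverting the appropriate power form: R = V² / P.
R = (9.00)² / 1.77 = 45.76 Ω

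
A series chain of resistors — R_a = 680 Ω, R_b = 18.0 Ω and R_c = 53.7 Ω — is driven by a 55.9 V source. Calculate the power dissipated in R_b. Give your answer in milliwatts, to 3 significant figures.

99.5 mW

Every series element carries the same I. Get I from the total resistance, then P = I² × R_b.
R_total = 680 + 18.0 + 53.7 = 751.7 Ω
I = V / R_total = 55.9 / 751.7 = 0.07436 A
P_R_b = I² × R_b = (0.07436)² × 18.0 = 0.09954 W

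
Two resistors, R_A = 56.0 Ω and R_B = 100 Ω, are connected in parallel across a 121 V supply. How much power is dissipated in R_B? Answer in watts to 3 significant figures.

146 W

Every branch has 121 V across it, so for R_B the power is simply V²/R.
P_R_B = V² / R_B = (121)² / 100 Ω = 146.4 W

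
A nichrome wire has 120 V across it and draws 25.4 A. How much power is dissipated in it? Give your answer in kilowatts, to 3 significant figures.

3.05 kW

V and I are known directly — P = V I, no intermediate step needed.
P = 120 V × 25.40 A = 3048 W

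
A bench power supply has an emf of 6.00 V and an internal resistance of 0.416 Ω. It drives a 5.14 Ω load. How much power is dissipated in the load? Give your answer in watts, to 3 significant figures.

5.99 W

Load and internal resistance form a series loop — compute the loop current, then the load power via I²R.
I = ε / (r + R) = 6.00 / (0.416 + 5.14) = 1.080 A
P_load = I² R = (1.080)² × 5.14 = 5.994 W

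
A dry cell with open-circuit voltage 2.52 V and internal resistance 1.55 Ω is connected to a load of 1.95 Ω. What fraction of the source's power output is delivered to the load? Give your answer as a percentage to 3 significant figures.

55.7 %

Efficiency is P_load / P_total. With a series r and R sharing the same I, P = I²R for each, so η = R/(R+r).
η = R / (R + r) = 1.95 / (1.95 + 1.55) = 0.5571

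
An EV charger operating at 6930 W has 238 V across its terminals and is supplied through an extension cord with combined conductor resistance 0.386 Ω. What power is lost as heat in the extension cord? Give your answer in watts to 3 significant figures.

Only the current and the line resistance are needed for the I²R loss.
I = P / V = 6930 / 238 = 29.12 A through the extension cord.
P_line = I² R_line = (29.12)² × 0.386 = 327.3 W

327 W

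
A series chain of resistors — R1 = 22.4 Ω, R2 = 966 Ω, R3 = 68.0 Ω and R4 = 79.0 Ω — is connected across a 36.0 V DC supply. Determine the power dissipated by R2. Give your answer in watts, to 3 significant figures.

In a series string the same current flows through every resistor — find that current, then P = I²R for the one we want.
R_total = 22.4 + 966 + 68.0 + 79.0 = 1135 Ω
I = V / R_total = 36.0 / 1135 = 0.03171 A
P_R2 = I² × R2 = (0.03171)² × 966 = 0.9711 W

0.971 W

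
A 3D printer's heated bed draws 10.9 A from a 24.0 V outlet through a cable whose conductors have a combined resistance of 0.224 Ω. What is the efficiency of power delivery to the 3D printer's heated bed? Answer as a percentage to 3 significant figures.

The cable carries the full 10.9 A.
P_line = I² R_line = (10.90)² × 0.224 = 26.61 W
P_source = V I = 24.0 × 10.90 = 261.6 W; P_load = 235.0 W
η = P_load / P_source = 235.0 / 261.6 = 0.8983

89.8 %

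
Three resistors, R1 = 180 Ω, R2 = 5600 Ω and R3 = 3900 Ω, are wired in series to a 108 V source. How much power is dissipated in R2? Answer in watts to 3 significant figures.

0.697 W

Every series element carries the same I. Get I from the total resistance, then P = I² × R2.
R_total = 180 + 5600 + 3900 = 9680 Ω
I = V / R_total = 108 / 9680 = 0.01116 A
P_R2 = I² × R2 = (0.01116)² × 5600 = 0.6971 W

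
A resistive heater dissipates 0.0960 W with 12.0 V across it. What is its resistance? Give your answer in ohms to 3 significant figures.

1500 Ω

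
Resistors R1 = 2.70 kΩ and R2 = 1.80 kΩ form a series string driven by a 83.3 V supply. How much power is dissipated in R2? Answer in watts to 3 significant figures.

Every series element carries the same I. Get I from the total resistance, then P = I² × R2.
R_total = (2.70 + 1.80) kΩ = 4500 Ω
I = V / R_total = 83.3 / 4500 = 0.01851 A
P_R2 = I² × R2 = (0.01851)² × 1800 = 0.6168 W

0.617 W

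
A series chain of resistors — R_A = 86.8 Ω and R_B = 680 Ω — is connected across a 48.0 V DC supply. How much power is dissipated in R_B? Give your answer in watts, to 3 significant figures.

2.66 W

Every series element carries the same I. Get I from the total resistance, then P = I² × R_B.
R_total = 86.8 + 680 = 766.8 Ω
I = V / R_total = 48.0 / 766.8 = 0.06260 A
P_R_B = I² × R_B = (0.06260)² × 680 = 2.665 W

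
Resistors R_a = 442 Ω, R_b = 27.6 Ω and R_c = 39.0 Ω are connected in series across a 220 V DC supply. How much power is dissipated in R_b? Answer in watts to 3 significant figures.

Every series element carries the same I. Get I from the total resistance, then P = I² × R_b.
R_total = 442 + 27.6 + 39.0 = 508.6 Ω
I = V / R_total = 220 / 508.6 = 0.4326 A
P_R_b = I² × R_b = (0.4326)² × 27.6 = 5.164 W

5.16 W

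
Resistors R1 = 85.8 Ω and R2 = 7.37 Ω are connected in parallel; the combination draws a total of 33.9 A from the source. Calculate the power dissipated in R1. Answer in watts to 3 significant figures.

Parallel branches share V, not I — compute V via R_eq, then use V²/R for the target branch.
1/R_eq = 1/85.8 + 1/7.37 ⇒ R_eq = 6.787 Ω
V = I_total × R_eq = 33.90 × 6.787 = 230.1 V
P_R1 = V² / R1 = (230.1)² / 85.8 = 617.0 W

617 W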